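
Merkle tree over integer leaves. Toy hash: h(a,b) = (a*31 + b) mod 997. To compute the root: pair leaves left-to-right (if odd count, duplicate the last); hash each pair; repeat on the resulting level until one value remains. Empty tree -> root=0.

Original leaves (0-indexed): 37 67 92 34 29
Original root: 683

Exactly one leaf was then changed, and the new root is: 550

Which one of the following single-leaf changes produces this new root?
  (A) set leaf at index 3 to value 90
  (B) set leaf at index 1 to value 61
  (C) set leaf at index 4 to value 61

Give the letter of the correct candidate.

Answer: C

Derivation:
Original leaves: [37, 67, 92, 34, 29]
Target new root: 550
Try each candidate change and compute the resulting root:
Candidate A: set leaf[3] = 90 -> leaves = [37, 67, 92, 90, 29]
  L0: [37, 67, 92, 90, 29]
  L1: h(37,67)=(37*31+67)%997=217 h(92,90)=(92*31+90)%997=948 h(29,29)=(29*31+29)%997=928 -> [217, 948, 928]
  L2: h(217,948)=(217*31+948)%997=696 h(928,928)=(928*31+928)%997=783 -> [696, 783]
  L3: h(696,783)=(696*31+783)%997=425 -> [425]
  root = 425 != target 550
Candidate B: set leaf[1] = 61 -> leaves = [37, 61, 92, 34, 29]
  L0: [37, 61, 92, 34, 29]
  L1: h(37,61)=(37*31+61)%997=211 h(92,34)=(92*31+34)%997=892 h(29,29)=(29*31+29)%997=928 -> [211, 892, 928]
  L2: h(211,892)=(211*31+892)%997=454 h(928,928)=(928*31+928)%997=783 -> [454, 783]
  L3: h(454,783)=(454*31+783)%997=899 -> [899]
  root = 899 != target 550
Candidate C: set leaf[4] = 61 -> leaves = [37, 67, 92, 34, 61]
  L0: [37, 67, 92, 34, 61]
  L1: h(37,67)=(37*31+67)%997=217 h(92,34)=(92*31+34)%997=892 h(61,61)=(61*31+61)%997=955 -> [217, 892, 955]
  L2: h(217,892)=(217*31+892)%997=640 h(955,955)=(955*31+955)%997=650 -> [640, 650]
  L3: h(640,650)=(640*31+650)%997=550 -> [550]
  root = 550 == target 550  ** MATCH **
Candidate C produces the target root.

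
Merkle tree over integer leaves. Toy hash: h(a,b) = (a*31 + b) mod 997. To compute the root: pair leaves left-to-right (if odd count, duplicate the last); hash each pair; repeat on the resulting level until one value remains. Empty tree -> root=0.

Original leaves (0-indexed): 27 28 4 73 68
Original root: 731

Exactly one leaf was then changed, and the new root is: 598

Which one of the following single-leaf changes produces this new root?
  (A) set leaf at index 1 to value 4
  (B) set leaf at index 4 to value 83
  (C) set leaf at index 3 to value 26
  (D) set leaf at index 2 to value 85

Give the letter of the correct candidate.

Answer: A

Derivation:
Original leaves: [27, 28, 4, 73, 68]
Target new root: 598
Try each candidate change and compute the resulting root:
Candidate A: set leaf[1] = 4 -> leaves = [27, 4, 4, 73, 68]
  L0: [27, 4, 4, 73, 68]
  L1: h(27,4)=(27*31+4)%997=841 h(4,73)=(4*31+73)%997=197 h(68,68)=(68*31+68)%997=182 -> [841, 197, 182]
  L2: h(841,197)=(841*31+197)%997=346 h(182,182)=(182*31+182)%997=839 -> [346, 839]
  L3: h(346,839)=(346*31+839)%997=598 -> [598]
  root = 598 == target 598  ** MATCH **
Candidate B: set leaf[4] = 83 -> leaves = [27, 28, 4, 73, 83]
  L0: [27, 28, 4, 73, 83]
  L1: h(27,28)=(27*31+28)%997=865 h(4,73)=(4*31+73)%997=197 h(83,83)=(83*31+83)%997=662 -> [865, 197, 662]
  L2: h(865,197)=(865*31+197)%997=93 h(662,662)=(662*31+662)%997=247 -> [93, 247]
  L3: h(93,247)=(93*31+247)%997=139 -> [139]
  root = 139 != target 598
Candidate C: set leaf[3] = 26 -> leaves = [27, 28, 4, 26, 68]
  L0: [27, 28, 4, 26, 68]
  L1: h(27,28)=(27*31+28)%997=865 h(4,26)=(4*31+26)%997=150 h(68,68)=(68*31+68)%997=182 -> [865, 150, 182]
  L2: h(865,150)=(865*31+150)%997=46 h(182,182)=(182*31+182)%997=839 -> [46, 839]
  L3: h(46,839)=(46*31+839)%997=271 -> [271]
  root = 271 != target 598
Candidate D: set leaf[2] = 85 -> leaves = [27, 28, 85, 73, 68]
  L0: [27, 28, 85, 73, 68]
  L1: h(27,28)=(27*31+28)%997=865 h(85,73)=(85*31+73)%997=714 h(68,68)=(68*31+68)%997=182 -> [865, 714, 182]
  L2: h(865,714)=(865*31+714)%997=610 h(182,182)=(182*31+182)%997=839 -> [610, 839]
  L3: h(610,839)=(610*31+839)%997=806 -> [806]
  root = 806 != target 598
Candidate A produces the target root.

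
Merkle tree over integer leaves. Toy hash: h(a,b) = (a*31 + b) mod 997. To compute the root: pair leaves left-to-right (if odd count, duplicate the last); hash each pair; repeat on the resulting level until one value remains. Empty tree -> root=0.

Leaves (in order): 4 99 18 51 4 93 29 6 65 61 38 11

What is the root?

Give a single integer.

L0: [4, 99, 18, 51, 4, 93, 29, 6, 65, 61, 38, 11]
L1: h(4,99)=(4*31+99)%997=223 h(18,51)=(18*31+51)%997=609 h(4,93)=(4*31+93)%997=217 h(29,6)=(29*31+6)%997=905 h(65,61)=(65*31+61)%997=82 h(38,11)=(38*31+11)%997=192 -> [223, 609, 217, 905, 82, 192]
L2: h(223,609)=(223*31+609)%997=543 h(217,905)=(217*31+905)%997=653 h(82,192)=(82*31+192)%997=740 -> [543, 653, 740]
L3: h(543,653)=(543*31+653)%997=537 h(740,740)=(740*31+740)%997=749 -> [537, 749]
L4: h(537,749)=(537*31+749)%997=447 -> [447]

Answer: 447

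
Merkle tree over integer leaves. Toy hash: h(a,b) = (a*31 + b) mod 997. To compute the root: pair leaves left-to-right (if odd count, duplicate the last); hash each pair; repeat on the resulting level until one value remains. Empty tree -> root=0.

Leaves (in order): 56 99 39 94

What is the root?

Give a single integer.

Answer: 362

Derivation:
L0: [56, 99, 39, 94]
L1: h(56,99)=(56*31+99)%997=838 h(39,94)=(39*31+94)%997=306 -> [838, 306]
L2: h(838,306)=(838*31+306)%997=362 -> [362]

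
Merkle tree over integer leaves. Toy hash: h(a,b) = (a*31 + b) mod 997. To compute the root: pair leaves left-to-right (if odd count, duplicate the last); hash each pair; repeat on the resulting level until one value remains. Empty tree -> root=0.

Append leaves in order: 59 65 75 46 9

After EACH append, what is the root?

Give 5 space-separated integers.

Answer: 59 897 297 268 575

Derivation:
After append 59 (leaves=[59]):
  L0: [59]
  root=59
After append 65 (leaves=[59, 65]):
  L0: [59, 65]
  L1: h(59,65)=(59*31+65)%997=897 -> [897]
  root=897
After append 75 (leaves=[59, 65, 75]):
  L0: [59, 65, 75]
  L1: h(59,65)=(59*31+65)%997=897 h(75,75)=(75*31+75)%997=406 -> [897, 406]
  L2: h(897,406)=(897*31+406)%997=297 -> [297]
  root=297
After append 46 (leaves=[59, 65, 75, 46]):
  L0: [59, 65, 75, 46]
  L1: h(59,65)=(59*31+65)%997=897 h(75,46)=(75*31+46)%997=377 -> [897, 377]
  L2: h(897,377)=(897*31+377)%997=268 -> [268]
  root=268
After append 9 (leaves=[59, 65, 75, 46, 9]):
  L0: [59, 65, 75, 46, 9]
  L1: h(59,65)=(59*31+65)%997=897 h(75,46)=(75*31+46)%997=377 h(9,9)=(9*31+9)%997=288 -> [897, 377, 288]
  L2: h(897,377)=(897*31+377)%997=268 h(288,288)=(288*31+288)%997=243 -> [268, 243]
  L3: h(268,243)=(268*31+243)%997=575 -> [575]
  root=575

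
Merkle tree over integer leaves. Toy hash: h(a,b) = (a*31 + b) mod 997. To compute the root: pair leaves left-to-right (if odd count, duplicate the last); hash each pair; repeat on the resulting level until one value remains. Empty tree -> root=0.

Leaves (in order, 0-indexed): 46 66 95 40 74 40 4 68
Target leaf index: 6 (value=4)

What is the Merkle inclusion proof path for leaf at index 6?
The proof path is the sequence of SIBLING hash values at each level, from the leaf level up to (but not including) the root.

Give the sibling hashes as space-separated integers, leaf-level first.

Answer: 68 340 384

Derivation:
L0 (leaves): [46, 66, 95, 40, 74, 40, 4, 68], target index=6
L1: h(46,66)=(46*31+66)%997=495 [pair 0] h(95,40)=(95*31+40)%997=991 [pair 1] h(74,40)=(74*31+40)%997=340 [pair 2] h(4,68)=(4*31+68)%997=192 [pair 3] -> [495, 991, 340, 192]
  Sibling for proof at L0: 68
L2: h(495,991)=(495*31+991)%997=384 [pair 0] h(340,192)=(340*31+192)%997=762 [pair 1] -> [384, 762]
  Sibling for proof at L1: 340
L3: h(384,762)=(384*31+762)%997=702 [pair 0] -> [702]
  Sibling for proof at L2: 384
Root: 702
Proof path (sibling hashes from leaf to root): [68, 340, 384]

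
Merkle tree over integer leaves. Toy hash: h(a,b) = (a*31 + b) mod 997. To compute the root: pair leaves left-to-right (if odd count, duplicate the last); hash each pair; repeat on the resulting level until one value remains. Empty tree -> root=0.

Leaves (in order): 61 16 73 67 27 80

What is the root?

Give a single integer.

L0: [61, 16, 73, 67, 27, 80]
L1: h(61,16)=(61*31+16)%997=910 h(73,67)=(73*31+67)%997=336 h(27,80)=(27*31+80)%997=917 -> [910, 336, 917]
L2: h(910,336)=(910*31+336)%997=630 h(917,917)=(917*31+917)%997=431 -> [630, 431]
L3: h(630,431)=(630*31+431)%997=21 -> [21]

Answer: 21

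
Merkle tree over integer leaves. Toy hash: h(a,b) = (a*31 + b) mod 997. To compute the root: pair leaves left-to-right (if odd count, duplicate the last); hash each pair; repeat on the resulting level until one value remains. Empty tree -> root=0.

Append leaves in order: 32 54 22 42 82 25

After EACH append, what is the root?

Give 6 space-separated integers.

After append 32 (leaves=[32]):
  L0: [32]
  root=32
After append 54 (leaves=[32, 54]):
  L0: [32, 54]
  L1: h(32,54)=(32*31+54)%997=49 -> [49]
  root=49
After append 22 (leaves=[32, 54, 22]):
  L0: [32, 54, 22]
  L1: h(32,54)=(32*31+54)%997=49 h(22,22)=(22*31+22)%997=704 -> [49, 704]
  L2: h(49,704)=(49*31+704)%997=229 -> [229]
  root=229
After append 42 (leaves=[32, 54, 22, 42]):
  L0: [32, 54, 22, 42]
  L1: h(32,54)=(32*31+54)%997=49 h(22,42)=(22*31+42)%997=724 -> [49, 724]
  L2: h(49,724)=(49*31+724)%997=249 -> [249]
  root=249
After append 82 (leaves=[32, 54, 22, 42, 82]):
  L0: [32, 54, 22, 42, 82]
  L1: h(32,54)=(32*31+54)%997=49 h(22,42)=(22*31+42)%997=724 h(82,82)=(82*31+82)%997=630 -> [49, 724, 630]
  L2: h(49,724)=(49*31+724)%997=249 h(630,630)=(630*31+630)%997=220 -> [249, 220]
  L3: h(249,220)=(249*31+220)%997=960 -> [960]
  root=960
After append 25 (leaves=[32, 54, 22, 42, 82, 25]):
  L0: [32, 54, 22, 42, 82, 25]
  L1: h(32,54)=(32*31+54)%997=49 h(22,42)=(22*31+42)%997=724 h(82,25)=(82*31+25)%997=573 -> [49, 724, 573]
  L2: h(49,724)=(49*31+724)%997=249 h(573,573)=(573*31+573)%997=390 -> [249, 390]
  L3: h(249,390)=(249*31+390)%997=133 -> [133]
  root=133

Answer: 32 49 229 249 960 133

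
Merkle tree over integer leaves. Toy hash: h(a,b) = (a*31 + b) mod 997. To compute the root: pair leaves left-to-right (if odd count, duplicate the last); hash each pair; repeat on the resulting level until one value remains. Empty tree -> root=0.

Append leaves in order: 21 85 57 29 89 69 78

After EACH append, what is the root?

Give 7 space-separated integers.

Answer: 21 736 712 684 676 36 701

Derivation:
After append 21 (leaves=[21]):
  L0: [21]
  root=21
After append 85 (leaves=[21, 85]):
  L0: [21, 85]
  L1: h(21,85)=(21*31+85)%997=736 -> [736]
  root=736
After append 57 (leaves=[21, 85, 57]):
  L0: [21, 85, 57]
  L1: h(21,85)=(21*31+85)%997=736 h(57,57)=(57*31+57)%997=827 -> [736, 827]
  L2: h(736,827)=(736*31+827)%997=712 -> [712]
  root=712
After append 29 (leaves=[21, 85, 57, 29]):
  L0: [21, 85, 57, 29]
  L1: h(21,85)=(21*31+85)%997=736 h(57,29)=(57*31+29)%997=799 -> [736, 799]
  L2: h(736,799)=(736*31+799)%997=684 -> [684]
  root=684
After append 89 (leaves=[21, 85, 57, 29, 89]):
  L0: [21, 85, 57, 29, 89]
  L1: h(21,85)=(21*31+85)%997=736 h(57,29)=(57*31+29)%997=799 h(89,89)=(89*31+89)%997=854 -> [736, 799, 854]
  L2: h(736,799)=(736*31+799)%997=684 h(854,854)=(854*31+854)%997=409 -> [684, 409]
  L3: h(684,409)=(684*31+409)%997=676 -> [676]
  root=676
After append 69 (leaves=[21, 85, 57, 29, 89, 69]):
  L0: [21, 85, 57, 29, 89, 69]
  L1: h(21,85)=(21*31+85)%997=736 h(57,29)=(57*31+29)%997=799 h(89,69)=(89*31+69)%997=834 -> [736, 799, 834]
  L2: h(736,799)=(736*31+799)%997=684 h(834,834)=(834*31+834)%997=766 -> [684, 766]
  L3: h(684,766)=(684*31+766)%997=36 -> [36]
  root=36
After append 78 (leaves=[21, 85, 57, 29, 89, 69, 78]):
  L0: [21, 85, 57, 29, 89, 69, 78]
  L1: h(21,85)=(21*31+85)%997=736 h(57,29)=(57*31+29)%997=799 h(89,69)=(89*31+69)%997=834 h(78,78)=(78*31+78)%997=502 -> [736, 799, 834, 502]
  L2: h(736,799)=(736*31+799)%997=684 h(834,502)=(834*31+502)%997=434 -> [684, 434]
  L3: h(684,434)=(684*31+434)%997=701 -> [701]
  root=701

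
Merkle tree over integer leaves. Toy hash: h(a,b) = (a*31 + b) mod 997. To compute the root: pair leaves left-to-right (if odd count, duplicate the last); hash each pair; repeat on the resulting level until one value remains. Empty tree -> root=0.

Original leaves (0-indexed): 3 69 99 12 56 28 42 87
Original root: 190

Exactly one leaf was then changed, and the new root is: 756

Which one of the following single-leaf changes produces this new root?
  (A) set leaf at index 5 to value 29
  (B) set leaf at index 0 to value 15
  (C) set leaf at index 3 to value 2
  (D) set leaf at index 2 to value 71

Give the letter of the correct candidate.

Original leaves: [3, 69, 99, 12, 56, 28, 42, 87]
Target new root: 756
Try each candidate change and compute the resulting root:
Candidate A: set leaf[5] = 29 -> leaves = [3, 69, 99, 12, 56, 29, 42, 87]
  L0: [3, 69, 99, 12, 56, 29, 42, 87]
  L1: h(3,69)=(3*31+69)%997=162 h(99,12)=(99*31+12)%997=90 h(56,29)=(56*31+29)%997=768 h(42,87)=(42*31+87)%997=392 -> [162, 90, 768, 392]
  L2: h(162,90)=(162*31+90)%997=127 h(768,392)=(768*31+392)%997=272 -> [127, 272]
  L3: h(127,272)=(127*31+272)%997=221 -> [221]
  root = 221 != target 756
Candidate B: set leaf[0] = 15 -> leaves = [15, 69, 99, 12, 56, 28, 42, 87]
  L0: [15, 69, 99, 12, 56, 28, 42, 87]
  L1: h(15,69)=(15*31+69)%997=534 h(99,12)=(99*31+12)%997=90 h(56,28)=(56*31+28)%997=767 h(42,87)=(42*31+87)%997=392 -> [534, 90, 767, 392]
  L2: h(534,90)=(534*31+90)%997=692 h(767,392)=(767*31+392)%997=241 -> [692, 241]
  L3: h(692,241)=(692*31+241)%997=756 -> [756]
  root = 756 == target 756  ** MATCH **
Candidate C: set leaf[3] = 2 -> leaves = [3, 69, 99, 2, 56, 28, 42, 87]
  L0: [3, 69, 99, 2, 56, 28, 42, 87]
  L1: h(3,69)=(3*31+69)%997=162 h(99,2)=(99*31+2)%997=80 h(56,28)=(56*31+28)%997=767 h(42,87)=(42*31+87)%997=392 -> [162, 80, 767, 392]
  L2: h(162,80)=(162*31+80)%997=117 h(767,392)=(767*31+392)%997=241 -> [117, 241]
  L3: h(117,241)=(117*31+241)%997=877 -> [877]
  root = 877 != target 756
Candidate D: set leaf[2] = 71 -> leaves = [3, 69, 71, 12, 56, 28, 42, 87]
  L0: [3, 69, 71, 12, 56, 28, 42, 87]
  L1: h(3,69)=(3*31+69)%997=162 h(71,12)=(71*31+12)%997=219 h(56,28)=(56*31+28)%997=767 h(42,87)=(42*31+87)%997=392 -> [162, 219, 767, 392]
  L2: h(162,219)=(162*31+219)%997=256 h(767,392)=(767*31+392)%997=241 -> [256, 241]
  L3: h(256,241)=(256*31+241)%997=201 -> [201]
  root = 201 != target 756
Candidate B produces the target root.

Answer: B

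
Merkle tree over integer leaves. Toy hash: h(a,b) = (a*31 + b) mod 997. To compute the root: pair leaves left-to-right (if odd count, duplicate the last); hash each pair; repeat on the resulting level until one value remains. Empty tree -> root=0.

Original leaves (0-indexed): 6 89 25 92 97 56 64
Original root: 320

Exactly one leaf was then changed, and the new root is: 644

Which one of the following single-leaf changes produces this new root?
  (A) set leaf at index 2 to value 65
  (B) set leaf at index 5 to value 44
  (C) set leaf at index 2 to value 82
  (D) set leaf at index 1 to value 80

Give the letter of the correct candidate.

Original leaves: [6, 89, 25, 92, 97, 56, 64]
Target new root: 644
Try each candidate change and compute the resulting root:
Candidate A: set leaf[2] = 65 -> leaves = [6, 89, 65, 92, 97, 56, 64]
  L0: [6, 89, 65, 92, 97, 56, 64]
  L1: h(6,89)=(6*31+89)%997=275 h(65,92)=(65*31+92)%997=113 h(97,56)=(97*31+56)%997=72 h(64,64)=(64*31+64)%997=54 -> [275, 113, 72, 54]
  L2: h(275,113)=(275*31+113)%997=662 h(72,54)=(72*31+54)%997=292 -> [662, 292]
  L3: h(662,292)=(662*31+292)%997=874 -> [874]
  root = 874 != target 644
Candidate B: set leaf[5] = 44 -> leaves = [6, 89, 25, 92, 97, 44, 64]
  L0: [6, 89, 25, 92, 97, 44, 64]
  L1: h(6,89)=(6*31+89)%997=275 h(25,92)=(25*31+92)%997=867 h(97,44)=(97*31+44)%997=60 h(64,64)=(64*31+64)%997=54 -> [275, 867, 60, 54]
  L2: h(275,867)=(275*31+867)%997=419 h(60,54)=(60*31+54)%997=917 -> [419, 917]
  L3: h(419,917)=(419*31+917)%997=945 -> [945]
  root = 945 != target 644
Candidate C: set leaf[2] = 82 -> leaves = [6, 89, 82, 92, 97, 56, 64]
  L0: [6, 89, 82, 92, 97, 56, 64]
  L1: h(6,89)=(6*31+89)%997=275 h(82,92)=(82*31+92)%997=640 h(97,56)=(97*31+56)%997=72 h(64,64)=(64*31+64)%997=54 -> [275, 640, 72, 54]
  L2: h(275,640)=(275*31+640)%997=192 h(72,54)=(72*31+54)%997=292 -> [192, 292]
  L3: h(192,292)=(192*31+292)%997=262 -> [262]
  root = 262 != target 644
Candidate D: set leaf[1] = 80 -> leaves = [6, 80, 25, 92, 97, 56, 64]
  L0: [6, 80, 25, 92, 97, 56, 64]
  L1: h(6,80)=(6*31+80)%997=266 h(25,92)=(25*31+92)%997=867 h(97,56)=(97*31+56)%997=72 h(64,64)=(64*31+64)%997=54 -> [266, 867, 72, 54]
  L2: h(266,867)=(266*31+867)%997=140 h(72,54)=(72*31+54)%997=292 -> [140, 292]
  L3: h(140,292)=(140*31+292)%997=644 -> [644]
  root = 644 == target 644  ** MATCH **
Candidate D produces the target root.

Answer: D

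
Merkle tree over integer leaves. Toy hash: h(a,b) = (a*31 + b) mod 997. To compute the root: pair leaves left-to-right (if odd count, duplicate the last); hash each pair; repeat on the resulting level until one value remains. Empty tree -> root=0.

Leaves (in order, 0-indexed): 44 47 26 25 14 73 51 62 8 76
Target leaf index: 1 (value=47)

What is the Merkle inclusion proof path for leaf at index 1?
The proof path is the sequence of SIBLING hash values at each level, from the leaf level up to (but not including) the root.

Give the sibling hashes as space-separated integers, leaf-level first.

Answer: 44 831 411 772

Derivation:
L0 (leaves): [44, 47, 26, 25, 14, 73, 51, 62, 8, 76], target index=1
L1: h(44,47)=(44*31+47)%997=414 [pair 0] h(26,25)=(26*31+25)%997=831 [pair 1] h(14,73)=(14*31+73)%997=507 [pair 2] h(51,62)=(51*31+62)%997=646 [pair 3] h(8,76)=(8*31+76)%997=324 [pair 4] -> [414, 831, 507, 646, 324]
  Sibling for proof at L0: 44
L2: h(414,831)=(414*31+831)%997=704 [pair 0] h(507,646)=(507*31+646)%997=411 [pair 1] h(324,324)=(324*31+324)%997=398 [pair 2] -> [704, 411, 398]
  Sibling for proof at L1: 831
L3: h(704,411)=(704*31+411)%997=301 [pair 0] h(398,398)=(398*31+398)%997=772 [pair 1] -> [301, 772]
  Sibling for proof at L2: 411
L4: h(301,772)=(301*31+772)%997=133 [pair 0] -> [133]
  Sibling for proof at L3: 772
Root: 133
Proof path (sibling hashes from leaf to root): [44, 831, 411, 772]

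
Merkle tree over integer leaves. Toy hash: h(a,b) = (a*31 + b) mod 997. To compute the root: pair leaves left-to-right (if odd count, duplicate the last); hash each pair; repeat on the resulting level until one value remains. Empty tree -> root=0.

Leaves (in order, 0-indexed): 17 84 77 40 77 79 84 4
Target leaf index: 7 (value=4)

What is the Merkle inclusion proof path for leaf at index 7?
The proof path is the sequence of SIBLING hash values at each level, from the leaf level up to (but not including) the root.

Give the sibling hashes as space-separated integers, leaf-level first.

Answer: 84 472 431

Derivation:
L0 (leaves): [17, 84, 77, 40, 77, 79, 84, 4], target index=7
L1: h(17,84)=(17*31+84)%997=611 [pair 0] h(77,40)=(77*31+40)%997=433 [pair 1] h(77,79)=(77*31+79)%997=472 [pair 2] h(84,4)=(84*31+4)%997=614 [pair 3] -> [611, 433, 472, 614]
  Sibling for proof at L0: 84
L2: h(611,433)=(611*31+433)%997=431 [pair 0] h(472,614)=(472*31+614)%997=291 [pair 1] -> [431, 291]
  Sibling for proof at L1: 472
L3: h(431,291)=(431*31+291)%997=691 [pair 0] -> [691]
  Sibling for proof at L2: 431
Root: 691
Proof path (sibling hashes from leaf to root): [84, 472, 431]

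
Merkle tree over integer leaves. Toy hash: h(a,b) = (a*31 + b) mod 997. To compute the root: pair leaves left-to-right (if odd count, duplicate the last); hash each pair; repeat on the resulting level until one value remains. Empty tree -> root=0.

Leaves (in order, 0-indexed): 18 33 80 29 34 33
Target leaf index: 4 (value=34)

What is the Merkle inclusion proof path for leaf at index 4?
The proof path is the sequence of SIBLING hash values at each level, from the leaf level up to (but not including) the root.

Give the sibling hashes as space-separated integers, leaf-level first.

L0 (leaves): [18, 33, 80, 29, 34, 33], target index=4
L1: h(18,33)=(18*31+33)%997=591 [pair 0] h(80,29)=(80*31+29)%997=515 [pair 1] h(34,33)=(34*31+33)%997=90 [pair 2] -> [591, 515, 90]
  Sibling for proof at L0: 33
L2: h(591,515)=(591*31+515)%997=890 [pair 0] h(90,90)=(90*31+90)%997=886 [pair 1] -> [890, 886]
  Sibling for proof at L1: 90
L3: h(890,886)=(890*31+886)%997=560 [pair 0] -> [560]
  Sibling for proof at L2: 890
Root: 560
Proof path (sibling hashes from leaf to root): [33, 90, 890]

Answer: 33 90 890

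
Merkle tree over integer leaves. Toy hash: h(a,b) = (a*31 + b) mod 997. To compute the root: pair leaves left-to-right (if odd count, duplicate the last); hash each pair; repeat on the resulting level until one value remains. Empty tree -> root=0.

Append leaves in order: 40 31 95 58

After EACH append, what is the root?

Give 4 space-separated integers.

Answer: 40 274 567 530

Derivation:
After append 40 (leaves=[40]):
  L0: [40]
  root=40
After append 31 (leaves=[40, 31]):
  L0: [40, 31]
  L1: h(40,31)=(40*31+31)%997=274 -> [274]
  root=274
After append 95 (leaves=[40, 31, 95]):
  L0: [40, 31, 95]
  L1: h(40,31)=(40*31+31)%997=274 h(95,95)=(95*31+95)%997=49 -> [274, 49]
  L2: h(274,49)=(274*31+49)%997=567 -> [567]
  root=567
After append 58 (leaves=[40, 31, 95, 58]):
  L0: [40, 31, 95, 58]
  L1: h(40,31)=(40*31+31)%997=274 h(95,58)=(95*31+58)%997=12 -> [274, 12]
  L2: h(274,12)=(274*31+12)%997=530 -> [530]
  root=530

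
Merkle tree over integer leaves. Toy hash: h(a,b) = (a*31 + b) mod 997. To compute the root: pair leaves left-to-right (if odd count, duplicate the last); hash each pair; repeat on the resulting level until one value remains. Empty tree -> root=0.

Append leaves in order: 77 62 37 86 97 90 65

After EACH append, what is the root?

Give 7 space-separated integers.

After append 77 (leaves=[77]):
  L0: [77]
  root=77
After append 62 (leaves=[77, 62]):
  L0: [77, 62]
  L1: h(77,62)=(77*31+62)%997=455 -> [455]
  root=455
After append 37 (leaves=[77, 62, 37]):
  L0: [77, 62, 37]
  L1: h(77,62)=(77*31+62)%997=455 h(37,37)=(37*31+37)%997=187 -> [455, 187]
  L2: h(455,187)=(455*31+187)%997=334 -> [334]
  root=334
After append 86 (leaves=[77, 62, 37, 86]):
  L0: [77, 62, 37, 86]
  L1: h(77,62)=(77*31+62)%997=455 h(37,86)=(37*31+86)%997=236 -> [455, 236]
  L2: h(455,236)=(455*31+236)%997=383 -> [383]
  root=383
After append 97 (leaves=[77, 62, 37, 86, 97]):
  L0: [77, 62, 37, 86, 97]
  L1: h(77,62)=(77*31+62)%997=455 h(37,86)=(37*31+86)%997=236 h(97,97)=(97*31+97)%997=113 -> [455, 236, 113]
  L2: h(455,236)=(455*31+236)%997=383 h(113,113)=(113*31+113)%997=625 -> [383, 625]
  L3: h(383,625)=(383*31+625)%997=534 -> [534]
  root=534
After append 90 (leaves=[77, 62, 37, 86, 97, 90]):
  L0: [77, 62, 37, 86, 97, 90]
  L1: h(77,62)=(77*31+62)%997=455 h(37,86)=(37*31+86)%997=236 h(97,90)=(97*31+90)%997=106 -> [455, 236, 106]
  L2: h(455,236)=(455*31+236)%997=383 h(106,106)=(106*31+106)%997=401 -> [383, 401]
  L3: h(383,401)=(383*31+401)%997=310 -> [310]
  root=310
After append 65 (leaves=[77, 62, 37, 86, 97, 90, 65]):
  L0: [77, 62, 37, 86, 97, 90, 65]
  L1: h(77,62)=(77*31+62)%997=455 h(37,86)=(37*31+86)%997=236 h(97,90)=(97*31+90)%997=106 h(65,65)=(65*31+65)%997=86 -> [455, 236, 106, 86]
  L2: h(455,236)=(455*31+236)%997=383 h(106,86)=(106*31+86)%997=381 -> [383, 381]
  L3: h(383,381)=(383*31+381)%997=290 -> [290]
  root=290

Answer: 77 455 334 383 534 310 290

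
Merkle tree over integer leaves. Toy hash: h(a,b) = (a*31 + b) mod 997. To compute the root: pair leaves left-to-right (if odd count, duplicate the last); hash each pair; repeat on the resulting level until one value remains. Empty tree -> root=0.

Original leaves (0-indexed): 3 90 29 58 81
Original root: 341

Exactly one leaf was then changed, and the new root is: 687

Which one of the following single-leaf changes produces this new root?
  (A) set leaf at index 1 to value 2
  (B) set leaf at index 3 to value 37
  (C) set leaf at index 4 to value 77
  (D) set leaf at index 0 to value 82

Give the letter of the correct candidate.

Original leaves: [3, 90, 29, 58, 81]
Target new root: 687
Try each candidate change and compute the resulting root:
Candidate A: set leaf[1] = 2 -> leaves = [3, 2, 29, 58, 81]
  L0: [3, 2, 29, 58, 81]
  L1: h(3,2)=(3*31+2)%997=95 h(29,58)=(29*31+58)%997=957 h(81,81)=(81*31+81)%997=598 -> [95, 957, 598]
  L2: h(95,957)=(95*31+957)%997=911 h(598,598)=(598*31+598)%997=193 -> [911, 193]
  L3: h(911,193)=(911*31+193)%997=518 -> [518]
  root = 518 != target 687
Candidate B: set leaf[3] = 37 -> leaves = [3, 90, 29, 37, 81]
  L0: [3, 90, 29, 37, 81]
  L1: h(3,90)=(3*31+90)%997=183 h(29,37)=(29*31+37)%997=936 h(81,81)=(81*31+81)%997=598 -> [183, 936, 598]
  L2: h(183,936)=(183*31+936)%997=627 h(598,598)=(598*31+598)%997=193 -> [627, 193]
  L3: h(627,193)=(627*31+193)%997=687 -> [687]
  root = 687 == target 687  ** MATCH **
Candidate C: set leaf[4] = 77 -> leaves = [3, 90, 29, 58, 77]
  L0: [3, 90, 29, 58, 77]
  L1: h(3,90)=(3*31+90)%997=183 h(29,58)=(29*31+58)%997=957 h(77,77)=(77*31+77)%997=470 -> [183, 957, 470]
  L2: h(183,957)=(183*31+957)%997=648 h(470,470)=(470*31+470)%997=85 -> [648, 85]
  L3: h(648,85)=(648*31+85)%997=233 -> [233]
  root = 233 != target 687
Candidate D: set leaf[0] = 82 -> leaves = [82, 90, 29, 58, 81]
  L0: [82, 90, 29, 58, 81]
  L1: h(82,90)=(82*31+90)%997=638 h(29,58)=(29*31+58)%997=957 h(81,81)=(81*31+81)%997=598 -> [638, 957, 598]
  L2: h(638,957)=(638*31+957)%997=795 h(598,598)=(598*31+598)%997=193 -> [795, 193]
  L3: h(795,193)=(795*31+193)%997=910 -> [910]
  root = 910 != target 687
Candidate B produces the target root.

Answer: B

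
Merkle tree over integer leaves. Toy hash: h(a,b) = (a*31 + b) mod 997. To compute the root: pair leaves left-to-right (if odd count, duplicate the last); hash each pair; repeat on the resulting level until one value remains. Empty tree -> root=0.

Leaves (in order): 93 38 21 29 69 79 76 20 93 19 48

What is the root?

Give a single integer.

Answer: 336

Derivation:
L0: [93, 38, 21, 29, 69, 79, 76, 20, 93, 19, 48]
L1: h(93,38)=(93*31+38)%997=927 h(21,29)=(21*31+29)%997=680 h(69,79)=(69*31+79)%997=224 h(76,20)=(76*31+20)%997=382 h(93,19)=(93*31+19)%997=908 h(48,48)=(48*31+48)%997=539 -> [927, 680, 224, 382, 908, 539]
L2: h(927,680)=(927*31+680)%997=504 h(224,382)=(224*31+382)%997=347 h(908,539)=(908*31+539)%997=771 -> [504, 347, 771]
L3: h(504,347)=(504*31+347)%997=19 h(771,771)=(771*31+771)%997=744 -> [19, 744]
L4: h(19,744)=(19*31+744)%997=336 -> [336]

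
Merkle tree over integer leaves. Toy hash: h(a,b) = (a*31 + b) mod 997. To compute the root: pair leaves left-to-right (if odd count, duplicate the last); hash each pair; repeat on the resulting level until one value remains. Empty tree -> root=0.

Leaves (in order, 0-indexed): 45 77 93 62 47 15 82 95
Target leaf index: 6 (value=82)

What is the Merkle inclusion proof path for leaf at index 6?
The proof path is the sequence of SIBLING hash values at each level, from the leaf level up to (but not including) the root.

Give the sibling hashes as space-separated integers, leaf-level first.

L0 (leaves): [45, 77, 93, 62, 47, 15, 82, 95], target index=6
L1: h(45,77)=(45*31+77)%997=475 [pair 0] h(93,62)=(93*31+62)%997=951 [pair 1] h(47,15)=(47*31+15)%997=475 [pair 2] h(82,95)=(82*31+95)%997=643 [pair 3] -> [475, 951, 475, 643]
  Sibling for proof at L0: 95
L2: h(475,951)=(475*31+951)%997=721 [pair 0] h(475,643)=(475*31+643)%997=413 [pair 1] -> [721, 413]
  Sibling for proof at L1: 475
L3: h(721,413)=(721*31+413)%997=830 [pair 0] -> [830]
  Sibling for proof at L2: 721
Root: 830
Proof path (sibling hashes from leaf to root): [95, 475, 721]

Answer: 95 475 721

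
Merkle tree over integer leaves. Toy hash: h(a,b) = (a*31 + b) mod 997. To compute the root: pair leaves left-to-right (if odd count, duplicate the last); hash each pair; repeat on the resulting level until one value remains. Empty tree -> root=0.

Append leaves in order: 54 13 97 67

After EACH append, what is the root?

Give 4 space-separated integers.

Answer: 54 690 566 536

Derivation:
After append 54 (leaves=[54]):
  L0: [54]
  root=54
After append 13 (leaves=[54, 13]):
  L0: [54, 13]
  L1: h(54,13)=(54*31+13)%997=690 -> [690]
  root=690
After append 97 (leaves=[54, 13, 97]):
  L0: [54, 13, 97]
  L1: h(54,13)=(54*31+13)%997=690 h(97,97)=(97*31+97)%997=113 -> [690, 113]
  L2: h(690,113)=(690*31+113)%997=566 -> [566]
  root=566
After append 67 (leaves=[54, 13, 97, 67]):
  L0: [54, 13, 97, 67]
  L1: h(54,13)=(54*31+13)%997=690 h(97,67)=(97*31+67)%997=83 -> [690, 83]
  L2: h(690,83)=(690*31+83)%997=536 -> [536]
  root=536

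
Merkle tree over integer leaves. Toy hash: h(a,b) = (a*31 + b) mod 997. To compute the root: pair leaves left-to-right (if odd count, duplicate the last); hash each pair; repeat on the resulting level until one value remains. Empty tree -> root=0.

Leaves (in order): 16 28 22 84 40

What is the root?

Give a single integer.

Answer: 977

Derivation:
L0: [16, 28, 22, 84, 40]
L1: h(16,28)=(16*31+28)%997=524 h(22,84)=(22*31+84)%997=766 h(40,40)=(40*31+40)%997=283 -> [524, 766, 283]
L2: h(524,766)=(524*31+766)%997=61 h(283,283)=(283*31+283)%997=83 -> [61, 83]
L3: h(61,83)=(61*31+83)%997=977 -> [977]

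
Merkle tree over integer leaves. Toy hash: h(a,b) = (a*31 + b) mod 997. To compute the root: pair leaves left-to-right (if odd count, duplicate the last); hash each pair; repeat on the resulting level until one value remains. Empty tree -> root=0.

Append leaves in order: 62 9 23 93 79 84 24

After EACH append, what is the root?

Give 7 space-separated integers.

After append 62 (leaves=[62]):
  L0: [62]
  root=62
After append 9 (leaves=[62, 9]):
  L0: [62, 9]
  L1: h(62,9)=(62*31+9)%997=934 -> [934]
  root=934
After append 23 (leaves=[62, 9, 23]):
  L0: [62, 9, 23]
  L1: h(62,9)=(62*31+9)%997=934 h(23,23)=(23*31+23)%997=736 -> [934, 736]
  L2: h(934,736)=(934*31+736)%997=777 -> [777]
  root=777
After append 93 (leaves=[62, 9, 23, 93]):
  L0: [62, 9, 23, 93]
  L1: h(62,9)=(62*31+9)%997=934 h(23,93)=(23*31+93)%997=806 -> [934, 806]
  L2: h(934,806)=(934*31+806)%997=847 -> [847]
  root=847
After append 79 (leaves=[62, 9, 23, 93, 79]):
  L0: [62, 9, 23, 93, 79]
  L1: h(62,9)=(62*31+9)%997=934 h(23,93)=(23*31+93)%997=806 h(79,79)=(79*31+79)%997=534 -> [934, 806, 534]
  L2: h(934,806)=(934*31+806)%997=847 h(534,534)=(534*31+534)%997=139 -> [847, 139]
  L3: h(847,139)=(847*31+139)%997=474 -> [474]
  root=474
After append 84 (leaves=[62, 9, 23, 93, 79, 84]):
  L0: [62, 9, 23, 93, 79, 84]
  L1: h(62,9)=(62*31+9)%997=934 h(23,93)=(23*31+93)%997=806 h(79,84)=(79*31+84)%997=539 -> [934, 806, 539]
  L2: h(934,806)=(934*31+806)%997=847 h(539,539)=(539*31+539)%997=299 -> [847, 299]
  L3: h(847,299)=(847*31+299)%997=634 -> [634]
  root=634
After append 24 (leaves=[62, 9, 23, 93, 79, 84, 24]):
  L0: [62, 9, 23, 93, 79, 84, 24]
  L1: h(62,9)=(62*31+9)%997=934 h(23,93)=(23*31+93)%997=806 h(79,84)=(79*31+84)%997=539 h(24,24)=(24*31+24)%997=768 -> [934, 806, 539, 768]
  L2: h(934,806)=(934*31+806)%997=847 h(539,768)=(539*31+768)%997=528 -> [847, 528]
  L3: h(847,528)=(847*31+528)%997=863 -> [863]
  root=863

Answer: 62 934 777 847 474 634 863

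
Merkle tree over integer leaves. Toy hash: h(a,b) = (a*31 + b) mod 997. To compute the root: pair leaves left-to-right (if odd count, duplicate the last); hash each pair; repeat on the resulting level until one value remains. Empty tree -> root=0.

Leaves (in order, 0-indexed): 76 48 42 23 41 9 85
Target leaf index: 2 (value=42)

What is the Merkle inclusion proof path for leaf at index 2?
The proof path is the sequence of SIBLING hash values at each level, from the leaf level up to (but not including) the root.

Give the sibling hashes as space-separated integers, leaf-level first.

L0 (leaves): [76, 48, 42, 23, 41, 9, 85], target index=2
L1: h(76,48)=(76*31+48)%997=410 [pair 0] h(42,23)=(42*31+23)%997=328 [pair 1] h(41,9)=(41*31+9)%997=283 [pair 2] h(85,85)=(85*31+85)%997=726 [pair 3] -> [410, 328, 283, 726]
  Sibling for proof at L0: 23
L2: h(410,328)=(410*31+328)%997=77 [pair 0] h(283,726)=(283*31+726)%997=526 [pair 1] -> [77, 526]
  Sibling for proof at L1: 410
L3: h(77,526)=(77*31+526)%997=919 [pair 0] -> [919]
  Sibling for proof at L2: 526
Root: 919
Proof path (sibling hashes from leaf to root): [23, 410, 526]

Answer: 23 410 526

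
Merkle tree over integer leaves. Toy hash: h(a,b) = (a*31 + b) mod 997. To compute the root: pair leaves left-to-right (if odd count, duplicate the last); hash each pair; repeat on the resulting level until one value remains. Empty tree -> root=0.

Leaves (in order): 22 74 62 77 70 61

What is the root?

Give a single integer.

L0: [22, 74, 62, 77, 70, 61]
L1: h(22,74)=(22*31+74)%997=756 h(62,77)=(62*31+77)%997=5 h(70,61)=(70*31+61)%997=237 -> [756, 5, 237]
L2: h(756,5)=(756*31+5)%997=510 h(237,237)=(237*31+237)%997=605 -> [510, 605]
L3: h(510,605)=(510*31+605)%997=463 -> [463]

Answer: 463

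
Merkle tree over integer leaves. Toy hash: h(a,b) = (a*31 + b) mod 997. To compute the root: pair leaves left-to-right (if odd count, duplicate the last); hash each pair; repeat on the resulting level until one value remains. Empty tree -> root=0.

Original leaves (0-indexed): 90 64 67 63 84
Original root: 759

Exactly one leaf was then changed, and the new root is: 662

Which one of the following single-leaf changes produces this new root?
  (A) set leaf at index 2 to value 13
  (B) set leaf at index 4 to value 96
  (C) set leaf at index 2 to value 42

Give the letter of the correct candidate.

Answer: C

Derivation:
Original leaves: [90, 64, 67, 63, 84]
Target new root: 662
Try each candidate change and compute the resulting root:
Candidate A: set leaf[2] = 13 -> leaves = [90, 64, 13, 63, 84]
  L0: [90, 64, 13, 63, 84]
  L1: h(90,64)=(90*31+64)%997=860 h(13,63)=(13*31+63)%997=466 h(84,84)=(84*31+84)%997=694 -> [860, 466, 694]
  L2: h(860,466)=(860*31+466)%997=207 h(694,694)=(694*31+694)%997=274 -> [207, 274]
  L3: h(207,274)=(207*31+274)%997=709 -> [709]
  root = 709 != target 662
Candidate B: set leaf[4] = 96 -> leaves = [90, 64, 67, 63, 96]
  L0: [90, 64, 67, 63, 96]
  L1: h(90,64)=(90*31+64)%997=860 h(67,63)=(67*31+63)%997=146 h(96,96)=(96*31+96)%997=81 -> [860, 146, 81]
  L2: h(860,146)=(860*31+146)%997=884 h(81,81)=(81*31+81)%997=598 -> [884, 598]
  L3: h(884,598)=(884*31+598)%997=86 -> [86]
  root = 86 != target 662
Candidate C: set leaf[2] = 42 -> leaves = [90, 64, 42, 63, 84]
  L0: [90, 64, 42, 63, 84]
  L1: h(90,64)=(90*31+64)%997=860 h(42,63)=(42*31+63)%997=368 h(84,84)=(84*31+84)%997=694 -> [860, 368, 694]
  L2: h(860,368)=(860*31+368)%997=109 h(694,694)=(694*31+694)%997=274 -> [109, 274]
  L3: h(109,274)=(109*31+274)%997=662 -> [662]
  root = 662 == target 662  ** MATCH **
Candidate C produces the target root.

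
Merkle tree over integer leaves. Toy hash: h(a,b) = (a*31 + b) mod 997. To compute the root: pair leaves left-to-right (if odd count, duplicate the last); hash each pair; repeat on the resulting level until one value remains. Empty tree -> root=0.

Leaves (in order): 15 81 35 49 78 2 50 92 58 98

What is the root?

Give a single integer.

Answer: 900

Derivation:
L0: [15, 81, 35, 49, 78, 2, 50, 92, 58, 98]
L1: h(15,81)=(15*31+81)%997=546 h(35,49)=(35*31+49)%997=137 h(78,2)=(78*31+2)%997=426 h(50,92)=(50*31+92)%997=645 h(58,98)=(58*31+98)%997=899 -> [546, 137, 426, 645, 899]
L2: h(546,137)=(546*31+137)%997=114 h(426,645)=(426*31+645)%997=890 h(899,899)=(899*31+899)%997=852 -> [114, 890, 852]
L3: h(114,890)=(114*31+890)%997=436 h(852,852)=(852*31+852)%997=345 -> [436, 345]
L4: h(436,345)=(436*31+345)%997=900 -> [900]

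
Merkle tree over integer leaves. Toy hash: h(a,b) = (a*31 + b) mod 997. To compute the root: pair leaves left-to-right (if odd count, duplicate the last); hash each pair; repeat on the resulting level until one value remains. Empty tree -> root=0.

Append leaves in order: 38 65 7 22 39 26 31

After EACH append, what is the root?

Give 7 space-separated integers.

After append 38 (leaves=[38]):
  L0: [38]
  root=38
After append 65 (leaves=[38, 65]):
  L0: [38, 65]
  L1: h(38,65)=(38*31+65)%997=246 -> [246]
  root=246
After append 7 (leaves=[38, 65, 7]):
  L0: [38, 65, 7]
  L1: h(38,65)=(38*31+65)%997=246 h(7,7)=(7*31+7)%997=224 -> [246, 224]
  L2: h(246,224)=(246*31+224)%997=871 -> [871]
  root=871
After append 22 (leaves=[38, 65, 7, 22]):
  L0: [38, 65, 7, 22]
  L1: h(38,65)=(38*31+65)%997=246 h(7,22)=(7*31+22)%997=239 -> [246, 239]
  L2: h(246,239)=(246*31+239)%997=886 -> [886]
  root=886
After append 39 (leaves=[38, 65, 7, 22, 39]):
  L0: [38, 65, 7, 22, 39]
  L1: h(38,65)=(38*31+65)%997=246 h(7,22)=(7*31+22)%997=239 h(39,39)=(39*31+39)%997=251 -> [246, 239, 251]
  L2: h(246,239)=(246*31+239)%997=886 h(251,251)=(251*31+251)%997=56 -> [886, 56]
  L3: h(886,56)=(886*31+56)%997=603 -> [603]
  root=603
After append 26 (leaves=[38, 65, 7, 22, 39, 26]):
  L0: [38, 65, 7, 22, 39, 26]
  L1: h(38,65)=(38*31+65)%997=246 h(7,22)=(7*31+22)%997=239 h(39,26)=(39*31+26)%997=238 -> [246, 239, 238]
  L2: h(246,239)=(246*31+239)%997=886 h(238,238)=(238*31+238)%997=637 -> [886, 637]
  L3: h(886,637)=(886*31+637)%997=187 -> [187]
  root=187
After append 31 (leaves=[38, 65, 7, 22, 39, 26, 31]):
  L0: [38, 65, 7, 22, 39, 26, 31]
  L1: h(38,65)=(38*31+65)%997=246 h(7,22)=(7*31+22)%997=239 h(39,26)=(39*31+26)%997=238 h(31,31)=(31*31+31)%997=992 -> [246, 239, 238, 992]
  L2: h(246,239)=(246*31+239)%997=886 h(238,992)=(238*31+992)%997=394 -> [886, 394]
  L3: h(886,394)=(886*31+394)%997=941 -> [941]
  root=941

Answer: 38 246 871 886 603 187 941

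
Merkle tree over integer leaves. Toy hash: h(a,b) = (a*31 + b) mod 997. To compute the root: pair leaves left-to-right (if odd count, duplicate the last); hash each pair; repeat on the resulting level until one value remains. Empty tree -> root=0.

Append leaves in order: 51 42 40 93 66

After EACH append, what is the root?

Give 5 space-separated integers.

After append 51 (leaves=[51]):
  L0: [51]
  root=51
After append 42 (leaves=[51, 42]):
  L0: [51, 42]
  L1: h(51,42)=(51*31+42)%997=626 -> [626]
  root=626
After append 40 (leaves=[51, 42, 40]):
  L0: [51, 42, 40]
  L1: h(51,42)=(51*31+42)%997=626 h(40,40)=(40*31+40)%997=283 -> [626, 283]
  L2: h(626,283)=(626*31+283)%997=746 -> [746]
  root=746
After append 93 (leaves=[51, 42, 40, 93]):
  L0: [51, 42, 40, 93]
  L1: h(51,42)=(51*31+42)%997=626 h(40,93)=(40*31+93)%997=336 -> [626, 336]
  L2: h(626,336)=(626*31+336)%997=799 -> [799]
  root=799
After append 66 (leaves=[51, 42, 40, 93, 66]):
  L0: [51, 42, 40, 93, 66]
  L1: h(51,42)=(51*31+42)%997=626 h(40,93)=(40*31+93)%997=336 h(66,66)=(66*31+66)%997=118 -> [626, 336, 118]
  L2: h(626,336)=(626*31+336)%997=799 h(118,118)=(118*31+118)%997=785 -> [799, 785]
  L3: h(799,785)=(799*31+785)%997=629 -> [629]
  root=629

Answer: 51 626 746 799 629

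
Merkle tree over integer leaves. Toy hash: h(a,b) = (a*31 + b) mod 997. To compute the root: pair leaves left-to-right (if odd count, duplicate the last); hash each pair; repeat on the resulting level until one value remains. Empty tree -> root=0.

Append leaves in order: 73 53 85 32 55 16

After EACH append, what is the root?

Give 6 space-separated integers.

After append 73 (leaves=[73]):
  L0: [73]
  root=73
After append 53 (leaves=[73, 53]):
  L0: [73, 53]
  L1: h(73,53)=(73*31+53)%997=322 -> [322]
  root=322
After append 85 (leaves=[73, 53, 85]):
  L0: [73, 53, 85]
  L1: h(73,53)=(73*31+53)%997=322 h(85,85)=(85*31+85)%997=726 -> [322, 726]
  L2: h(322,726)=(322*31+726)%997=738 -> [738]
  root=738
After append 32 (leaves=[73, 53, 85, 32]):
  L0: [73, 53, 85, 32]
  L1: h(73,53)=(73*31+53)%997=322 h(85,32)=(85*31+32)%997=673 -> [322, 673]
  L2: h(322,673)=(322*31+673)%997=685 -> [685]
  root=685
After append 55 (leaves=[73, 53, 85, 32, 55]):
  L0: [73, 53, 85, 32, 55]
  L1: h(73,53)=(73*31+53)%997=322 h(85,32)=(85*31+32)%997=673 h(55,55)=(55*31+55)%997=763 -> [322, 673, 763]
  L2: h(322,673)=(322*31+673)%997=685 h(763,763)=(763*31+763)%997=488 -> [685, 488]
  L3: h(685,488)=(685*31+488)%997=786 -> [786]
  root=786
After append 16 (leaves=[73, 53, 85, 32, 55, 16]):
  L0: [73, 53, 85, 32, 55, 16]
  L1: h(73,53)=(73*31+53)%997=322 h(85,32)=(85*31+32)%997=673 h(55,16)=(55*31+16)%997=724 -> [322, 673, 724]
  L2: h(322,673)=(322*31+673)%997=685 h(724,724)=(724*31+724)%997=237 -> [685, 237]
  L3: h(685,237)=(685*31+237)%997=535 -> [535]
  root=535

Answer: 73 322 738 685 786 535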